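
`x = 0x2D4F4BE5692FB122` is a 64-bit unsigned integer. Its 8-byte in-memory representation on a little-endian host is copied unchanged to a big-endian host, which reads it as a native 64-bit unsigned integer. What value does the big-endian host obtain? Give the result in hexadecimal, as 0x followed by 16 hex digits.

Stored little-endian, the bytes at ascending addresses are 22 B1 2F 69 E5 4B 4F 2D.
Read back as big-endian, the last byte is least significant, giving 0x22B12F69E54B4F2D.

0x22B12F69E54B4F2D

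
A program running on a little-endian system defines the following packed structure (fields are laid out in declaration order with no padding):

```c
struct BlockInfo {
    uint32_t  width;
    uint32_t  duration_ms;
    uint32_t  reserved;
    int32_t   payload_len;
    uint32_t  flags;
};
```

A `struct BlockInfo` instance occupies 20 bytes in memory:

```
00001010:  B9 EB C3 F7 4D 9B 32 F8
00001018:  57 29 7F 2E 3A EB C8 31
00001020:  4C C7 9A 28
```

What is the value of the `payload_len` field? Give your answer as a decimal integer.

835251002

`payload_len` follows `width` (4 B), `duration_ms` (4 B), `reserved` (4 B), so it starts at offset 4 + 4 + 4 = 12 and occupies 4 bytes.
Bytes at offsets 12..15: 3A EB C8 31.
Little-endian stores the least-significant byte at the lowest address.
Reassemble most-significant byte first: 31 C8 EB 3A → 0x31C8EB3A.
0x31C8EB3A = 835251002.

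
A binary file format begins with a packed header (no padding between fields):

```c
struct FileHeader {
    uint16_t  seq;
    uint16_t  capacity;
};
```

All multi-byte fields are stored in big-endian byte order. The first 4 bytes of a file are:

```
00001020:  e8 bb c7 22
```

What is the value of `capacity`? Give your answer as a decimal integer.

50978

`capacity` follows `seq` (2 bytes), so it starts at byte offset 2 and occupies 2 bytes.
Bytes at offsets 2..3: C7 22.
Big-endian: lowest address holds the most-significant byte.
The bytes are already most-significant first: 0xC722.
0xC722 = 50978.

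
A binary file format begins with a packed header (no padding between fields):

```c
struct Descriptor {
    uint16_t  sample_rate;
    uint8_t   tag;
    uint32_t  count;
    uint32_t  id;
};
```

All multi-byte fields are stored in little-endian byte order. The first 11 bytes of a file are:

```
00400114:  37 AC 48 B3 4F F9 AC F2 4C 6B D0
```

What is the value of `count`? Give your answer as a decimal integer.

`count` follows `sample_rate` (2 B), `tag` (1 B), so it starts at offset 2 + 1 = 3 and occupies 4 bytes.
Bytes at offsets 3..6: B3 4F F9 AC.
Little-endian: lowest address holds the least-significant byte.
Reassemble most-significant byte first: AC F9 4F B3 → 0xACF94FB3.
0xACF94FB3 = 2902020019.

2902020019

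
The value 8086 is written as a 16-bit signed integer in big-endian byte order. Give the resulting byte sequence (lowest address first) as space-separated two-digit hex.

8086 in hexadecimal, padded to 16 bits, is 0x1F96.
Split into bytes (most-significant first): 1F 96.
Big-endian: lowest address holds the most-significant byte.
So the memory order matches the most-significant-first order: 1F 96.

1F 96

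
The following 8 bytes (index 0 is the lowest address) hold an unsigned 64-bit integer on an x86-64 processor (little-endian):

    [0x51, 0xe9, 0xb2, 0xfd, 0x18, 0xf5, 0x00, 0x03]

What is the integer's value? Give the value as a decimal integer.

In little-endian order the low byte comes first in memory.
Reassemble most-significant byte first: 03 00 F5 18 FD B2 E9 51 → 0x0300F518FDB2E951.
0x0300F518FDB2E951 = 216442269798164817.

216442269798164817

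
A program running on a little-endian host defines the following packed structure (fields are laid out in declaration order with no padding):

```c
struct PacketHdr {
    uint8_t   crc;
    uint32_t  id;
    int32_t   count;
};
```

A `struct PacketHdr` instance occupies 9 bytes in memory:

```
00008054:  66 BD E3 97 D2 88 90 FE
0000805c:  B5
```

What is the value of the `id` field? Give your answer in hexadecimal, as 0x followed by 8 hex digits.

0xD297E3BD

`id` follows `crc` (1 byte), so it starts at byte offset 1 and occupies 4 bytes.
Bytes at offsets 1..4: BD E3 97 D2.
In little-endian order the low byte comes first in memory.
Reassemble most-significant byte first: D2 97 E3 BD → 0xD297E3BD.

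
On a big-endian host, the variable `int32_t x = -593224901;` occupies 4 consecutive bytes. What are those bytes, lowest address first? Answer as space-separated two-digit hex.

DC A4 1B 3B

Two's complement of -593224901 in 32 bits: 593224901 = 0x235BE4C5; invert → 0xDCA41B3A; add 1 → 0xDCA41B3B.
Split into bytes (most-significant first): DC A4 1B 3B.
In big-endian order the high byte comes first in memory.
So the memory order matches the most-significant-first order: DC A4 1B 3B.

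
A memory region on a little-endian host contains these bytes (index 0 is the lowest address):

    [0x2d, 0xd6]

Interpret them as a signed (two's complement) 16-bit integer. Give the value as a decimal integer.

-10707

Little-endian stores the least-significant byte at the lowest address.
Reassemble most-significant byte first: D6 2D → 0xD62D.
Top bit is set, so as a signed 16-bit value this is 0xD62D − 2^16 = -10707.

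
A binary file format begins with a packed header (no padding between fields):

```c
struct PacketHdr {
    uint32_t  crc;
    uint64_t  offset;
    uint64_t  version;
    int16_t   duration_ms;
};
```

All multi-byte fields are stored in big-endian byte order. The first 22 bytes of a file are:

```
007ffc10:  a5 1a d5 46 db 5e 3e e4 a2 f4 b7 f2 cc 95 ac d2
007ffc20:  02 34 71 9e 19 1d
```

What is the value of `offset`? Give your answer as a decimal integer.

15807140893824432114

`offset` follows `crc` (4 bytes), so it starts at byte offset 4 and occupies 8 bytes.
Bytes at offsets 4..11: DB 5E 3E E4 A2 F4 B7 F2.
Big-endian stores the most-significant byte at the lowest address.
The bytes are already most-significant first: 0xDB5E3EE4A2F4B7F2.
0xDB5E3EE4A2F4B7F2 = 15807140893824432114.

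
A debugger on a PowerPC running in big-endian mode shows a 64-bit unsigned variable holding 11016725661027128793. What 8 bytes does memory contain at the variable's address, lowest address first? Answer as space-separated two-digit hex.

11016725661027128793 in hexadecimal, padded to 64 bits, is 0x98E3459E9D73D5D9.
Split into bytes (most-significant first): 98 E3 45 9E 9D 73 D5 D9.
Big-endian: lowest address holds the most-significant byte.
So the memory order matches the most-significant-first order: 98 E3 45 9E 9D 73 D5 D9.

98 E3 45 9E 9D 73 D5 D9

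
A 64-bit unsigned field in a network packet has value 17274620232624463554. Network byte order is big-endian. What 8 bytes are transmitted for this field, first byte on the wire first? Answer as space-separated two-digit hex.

17274620232624463554 in hexadecimal, padded to 64 bits, is 0xEFBBC793A35B5EC2.
Split into bytes (most-significant first): EF BB C7 93 A3 5B 5E C2.
In big-endian order the high byte comes first in memory.
So the memory order matches the most-significant-first order: EF BB C7 93 A3 5B 5E C2.

EF BB C7 93 A3 5B 5E C2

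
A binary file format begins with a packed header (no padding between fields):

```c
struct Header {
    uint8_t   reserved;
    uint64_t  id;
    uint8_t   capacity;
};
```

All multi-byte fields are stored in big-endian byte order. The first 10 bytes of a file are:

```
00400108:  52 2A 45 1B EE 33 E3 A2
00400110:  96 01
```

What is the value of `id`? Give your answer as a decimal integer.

3045871432872731286

`id` follows `reserved` (1 byte), so it starts at byte offset 1 and occupies 8 bytes.
Bytes at offsets 1..8: 2A 45 1B EE 33 E3 A2 96.
Big-endian: lowest address holds the most-significant byte.
The bytes are already most-significant first: 0x2A451BEE33E3A296.
0x2A451BEE33E3A296 = 3045871432872731286.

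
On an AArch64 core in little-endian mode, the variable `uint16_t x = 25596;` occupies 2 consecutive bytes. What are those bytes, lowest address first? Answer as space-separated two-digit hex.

25596 in hexadecimal, padded to 16 bits, is 0x63FC.
Split into bytes (most-significant first): 63 FC.
Little-endian: lowest address holds the least-significant byte.
So at ascending addresses the bytes are FC 63.

FC 63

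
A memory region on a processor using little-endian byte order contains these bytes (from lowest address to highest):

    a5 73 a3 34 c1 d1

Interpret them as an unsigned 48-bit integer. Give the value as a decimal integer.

Little-endian stores the least-significant byte at the lowest address.
Reassemble most-significant byte first: D1 C1 34 A3 73 A5 → 0xD1C134A373A5.
0xD1C134A373A5 = 230627742020517.

230627742020517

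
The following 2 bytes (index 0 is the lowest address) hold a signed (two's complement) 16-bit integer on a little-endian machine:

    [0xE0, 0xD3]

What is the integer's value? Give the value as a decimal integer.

Little-endian: lowest address holds the least-significant byte.
Reassemble most-significant byte first: D3 E0 → 0xD3E0.
Top bit is set, so as a signed 16-bit value this is 0xD3E0 − 2^16 = -11296.

-11296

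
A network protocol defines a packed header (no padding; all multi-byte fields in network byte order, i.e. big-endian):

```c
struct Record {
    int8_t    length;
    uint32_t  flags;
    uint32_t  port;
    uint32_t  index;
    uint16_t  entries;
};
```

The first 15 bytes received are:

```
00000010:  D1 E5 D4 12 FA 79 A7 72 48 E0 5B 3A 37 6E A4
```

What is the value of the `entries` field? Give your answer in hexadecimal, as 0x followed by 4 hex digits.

`entries` follows `length` (1 B), `flags` (4 B), `port` (4 B), `index` (4 B), so it starts at offset 1 + 4 + 4 + 4 = 13 and occupies 2 bytes.
Bytes at offsets 13..14: 6E A4.
Big-endian: lowest address holds the most-significant byte.
The bytes are already most-significant first: 0x6EA4.

0x6EA4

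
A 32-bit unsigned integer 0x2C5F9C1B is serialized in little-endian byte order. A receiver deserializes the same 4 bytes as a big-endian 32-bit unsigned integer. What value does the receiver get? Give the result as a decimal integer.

Stored little-endian, the bytes at ascending addresses are 1B 9C 5F 2C.
Read back as big-endian, the last byte is least significant, giving 0x1B9C5F2C.
0x1B9C5F2C = 463232812.

463232812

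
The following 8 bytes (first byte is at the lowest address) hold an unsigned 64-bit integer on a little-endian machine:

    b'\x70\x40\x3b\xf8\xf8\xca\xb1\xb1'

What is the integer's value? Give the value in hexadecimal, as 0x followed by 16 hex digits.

0xB1B1CAF8F83B4070

In little-endian order the low byte comes first in memory.
Reassemble most-significant byte first: B1 B1 CA F8 F8 3B 40 70 → 0xB1B1CAF8F83B4070.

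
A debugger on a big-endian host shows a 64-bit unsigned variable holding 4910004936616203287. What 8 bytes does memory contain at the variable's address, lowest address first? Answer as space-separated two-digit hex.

44 23 D7 79 BC 6C 54 17

4910004936616203287 in hexadecimal, padded to 64 bits, is 0x4423D779BC6C5417.
Split into bytes (most-significant first): 44 23 D7 79 BC 6C 54 17.
In big-endian order the high byte comes first in memory.
So the memory order matches the most-significant-first order: 44 23 D7 79 BC 6C 54 17.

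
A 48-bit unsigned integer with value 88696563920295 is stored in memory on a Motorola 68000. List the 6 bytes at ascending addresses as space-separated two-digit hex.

50 AB 47 2F 6D A7

88696563920295 in hexadecimal, padded to 48 bits, is 0x50AB472F6DA7.
Split into bytes (most-significant first): 50 AB 47 2F 6D A7.
Big-endian stores the most-significant byte at the lowest address.
So the memory order matches the most-significant-first order: 50 AB 47 2F 6D A7.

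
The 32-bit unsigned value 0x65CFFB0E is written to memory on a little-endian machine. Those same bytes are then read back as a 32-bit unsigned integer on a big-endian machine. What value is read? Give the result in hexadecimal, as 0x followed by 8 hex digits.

Stored little-endian, the bytes at ascending addresses are 0E FB CF 65.
Read back as big-endian, the last byte is least significant, giving 0x0EFBCF65.

0x0EFBCF65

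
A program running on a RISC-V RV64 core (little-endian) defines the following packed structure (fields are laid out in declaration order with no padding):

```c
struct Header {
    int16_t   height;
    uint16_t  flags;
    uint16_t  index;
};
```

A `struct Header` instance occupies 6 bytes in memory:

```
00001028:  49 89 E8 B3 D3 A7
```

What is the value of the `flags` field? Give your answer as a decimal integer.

46056

`flags` follows `height` (2 bytes), so it starts at byte offset 2 and occupies 2 bytes.
Bytes at offsets 2..3: E8 B3.
In little-endian order the low byte comes first in memory.
Reassemble most-significant byte first: B3 E8 → 0xB3E8.
0xB3E8 = 46056.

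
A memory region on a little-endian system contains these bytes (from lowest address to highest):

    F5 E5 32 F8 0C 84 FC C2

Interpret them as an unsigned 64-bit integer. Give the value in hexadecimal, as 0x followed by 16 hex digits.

Little-endian: lowest address holds the least-significant byte.
Reassemble most-significant byte first: C2 FC 84 0C F8 32 E5 F5 → 0xC2FC840CF832E5F5.

0xC2FC840CF832E5F5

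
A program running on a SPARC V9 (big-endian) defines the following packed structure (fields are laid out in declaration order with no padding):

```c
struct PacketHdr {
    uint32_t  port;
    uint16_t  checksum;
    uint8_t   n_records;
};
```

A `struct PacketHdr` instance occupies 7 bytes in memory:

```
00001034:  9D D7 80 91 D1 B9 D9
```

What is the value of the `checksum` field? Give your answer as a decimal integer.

53689

`checksum` follows `port` (4 bytes), so it starts at byte offset 4 and occupies 2 bytes.
Bytes at offsets 4..5: D1 B9.
Big-endian stores the most-significant byte at the lowest address.
The bytes are already most-significant first: 0xD1B9.
0xD1B9 = 53689.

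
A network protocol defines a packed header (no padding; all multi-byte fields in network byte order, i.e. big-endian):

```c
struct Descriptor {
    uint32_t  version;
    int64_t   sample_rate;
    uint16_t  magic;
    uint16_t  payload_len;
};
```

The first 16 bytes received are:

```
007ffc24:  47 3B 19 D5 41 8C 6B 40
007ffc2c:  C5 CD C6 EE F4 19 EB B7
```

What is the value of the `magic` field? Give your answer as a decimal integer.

`magic` follows `version` (4 B), `sample_rate` (8 B), so it starts at offset 4 + 8 = 12 and occupies 2 bytes.
Bytes at offsets 12..13: F4 19.
Big-endian stores the most-significant byte at the lowest address.
The bytes are already most-significant first: 0xF419.
0xF419 = 62489.

62489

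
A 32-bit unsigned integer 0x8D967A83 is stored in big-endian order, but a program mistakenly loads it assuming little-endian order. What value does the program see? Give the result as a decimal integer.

Stored big-endian, the bytes at ascending addresses are 8D 96 7A 83.
Read back as little-endian, the first byte is least significant, giving 0x837A968D.
0x837A968D = 2205849229.

2205849229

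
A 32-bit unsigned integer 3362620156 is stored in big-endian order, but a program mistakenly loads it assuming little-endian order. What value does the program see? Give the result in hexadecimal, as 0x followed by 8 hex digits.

3362620156 in 32-bit hexadecimal is 0xC86D82FC.
Stored big-endian, the bytes at ascending addresses are C8 6D 82 FC.
Read back as little-endian, the first byte is least significant, giving 0xFC826DC8.

0xFC826DC8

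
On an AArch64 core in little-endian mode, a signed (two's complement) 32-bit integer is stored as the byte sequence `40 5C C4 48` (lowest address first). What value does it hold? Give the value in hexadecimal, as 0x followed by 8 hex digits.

In little-endian order the low byte comes first in memory.
Reassemble most-significant byte first: 48 C4 5C 40 → 0x48C45C40.

0x48C45C40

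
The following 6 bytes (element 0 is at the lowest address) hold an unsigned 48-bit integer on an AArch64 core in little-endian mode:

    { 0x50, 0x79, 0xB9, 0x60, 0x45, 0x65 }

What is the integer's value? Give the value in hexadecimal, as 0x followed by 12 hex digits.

In little-endian order the low byte comes first in memory.
Reassemble most-significant byte first: 65 45 60 B9 79 50 → 0x654560B97950.

0x654560B97950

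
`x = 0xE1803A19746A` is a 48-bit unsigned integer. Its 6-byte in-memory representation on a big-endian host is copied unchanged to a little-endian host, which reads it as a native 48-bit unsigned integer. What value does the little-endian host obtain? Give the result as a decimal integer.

Stored big-endian, the bytes at ascending addresses are E1 80 3A 19 74 6A.
Read back as little-endian, the first byte is least significant, giving 0x6A74193A80E1.
0x6A74193A80E1 = 117046872015073.

117046872015073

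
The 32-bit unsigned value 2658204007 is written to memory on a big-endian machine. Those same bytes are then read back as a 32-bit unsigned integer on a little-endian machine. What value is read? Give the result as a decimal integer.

2658204007 in 32-bit hexadecimal is 0x9E70F967.
Stored big-endian, the bytes at ascending addresses are 9E 70 F9 67.
Read back as little-endian, the first byte is least significant, giving 0x67F9709E.
0x67F9709E = 1744400542.

1744400542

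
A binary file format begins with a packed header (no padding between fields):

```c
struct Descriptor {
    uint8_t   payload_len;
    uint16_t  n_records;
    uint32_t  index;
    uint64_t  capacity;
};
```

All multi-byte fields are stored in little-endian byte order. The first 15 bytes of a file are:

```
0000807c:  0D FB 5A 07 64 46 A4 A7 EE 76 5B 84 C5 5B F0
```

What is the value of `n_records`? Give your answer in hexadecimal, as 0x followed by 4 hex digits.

0x5AFB

`n_records` follows `payload_len` (1 byte), so it starts at byte offset 1 and occupies 2 bytes.
Bytes at offsets 1..2: FB 5A.
In little-endian order the low byte comes first in memory.
Reassemble most-significant byte first: 5A FB → 0x5AFB.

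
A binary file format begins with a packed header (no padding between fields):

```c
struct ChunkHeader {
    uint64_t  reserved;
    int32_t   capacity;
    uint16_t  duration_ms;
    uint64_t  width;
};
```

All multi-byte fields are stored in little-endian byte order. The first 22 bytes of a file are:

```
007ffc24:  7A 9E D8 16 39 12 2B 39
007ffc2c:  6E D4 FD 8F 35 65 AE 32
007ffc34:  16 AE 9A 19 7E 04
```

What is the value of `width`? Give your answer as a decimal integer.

`width` follows `reserved` (8 B), `capacity` (4 B), `duration_ms` (2 B), so it starts at offset 8 + 4 + 2 = 14 and occupies 8 bytes.
Bytes at offsets 14..21: AE 32 16 AE 9A 19 7E 04.
Little-endian: lowest address holds the least-significant byte.
Reassemble most-significant byte first: 04 7E 19 9A AE 16 32 AE → 0x047E199AAE1632AE.
0x047E199AAE1632AE = 323724375353602734.

323724375353602734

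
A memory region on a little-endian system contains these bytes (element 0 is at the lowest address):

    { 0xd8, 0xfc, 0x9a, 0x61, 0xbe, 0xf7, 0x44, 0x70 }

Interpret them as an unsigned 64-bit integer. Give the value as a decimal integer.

8089863227717647576

Little-endian stores the least-significant byte at the lowest address.
Reassemble most-significant byte first: 70 44 F7 BE 61 9A FC D8 → 0x7044F7BE619AFCD8.
0x7044F7BE619AFCD8 = 8089863227717647576.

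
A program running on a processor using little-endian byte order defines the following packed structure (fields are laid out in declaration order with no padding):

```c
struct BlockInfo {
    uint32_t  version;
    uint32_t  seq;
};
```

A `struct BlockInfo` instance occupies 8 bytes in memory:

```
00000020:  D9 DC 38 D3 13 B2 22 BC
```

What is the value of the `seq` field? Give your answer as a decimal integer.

3156390419

`seq` follows `version` (4 bytes), so it starts at byte offset 4 and occupies 4 bytes.
Bytes at offsets 4..7: 13 B2 22 BC.
In little-endian order the low byte comes first in memory.
Reassemble most-significant byte first: BC 22 B2 13 → 0xBC22B213.
0xBC22B213 = 3156390419.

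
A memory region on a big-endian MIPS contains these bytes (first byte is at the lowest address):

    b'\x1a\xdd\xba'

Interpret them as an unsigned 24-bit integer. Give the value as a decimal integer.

1760698

Big-endian: lowest address holds the most-significant byte.
The bytes are already most-significant first: 0x1ADDBA.
0x1ADDBA = 1760698.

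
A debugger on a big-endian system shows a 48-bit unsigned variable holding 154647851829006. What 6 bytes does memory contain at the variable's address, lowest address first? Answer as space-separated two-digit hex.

8C A6 C2 46 07 0E

154647851829006 in hexadecimal, padded to 48 bits, is 0x8CA6C246070E.
Split into bytes (most-significant first): 8C A6 C2 46 07 0E.
Big-endian: lowest address holds the most-significant byte.
So the memory order matches the most-significant-first order: 8C A6 C2 46 07 0E.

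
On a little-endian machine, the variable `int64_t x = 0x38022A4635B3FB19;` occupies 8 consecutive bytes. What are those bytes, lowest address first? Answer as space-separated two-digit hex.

19 FB B3 35 46 2A 02 38

Split into bytes (most-significant first): 38 02 2A 46 35 B3 FB 19.
Little-endian stores the least-significant byte at the lowest address.
So at ascending addresses the bytes are 19 FB B3 35 46 2A 02 38.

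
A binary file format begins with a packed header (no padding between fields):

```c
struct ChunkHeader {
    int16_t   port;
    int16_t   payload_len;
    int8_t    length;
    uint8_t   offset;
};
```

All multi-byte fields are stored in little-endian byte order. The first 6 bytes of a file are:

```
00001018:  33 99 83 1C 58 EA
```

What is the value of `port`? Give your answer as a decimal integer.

`port` is the first field, at byte offset 0, occupying 2 bytes.
Bytes at offsets 0..1: 33 99.
Little-endian stores the least-significant byte at the lowest address.
Reassemble most-significant byte first: 99 33 → 0x9933.
Top bit is set, so as a signed 16-bit value this is 0x9933 − 2^16 = -26317.

-26317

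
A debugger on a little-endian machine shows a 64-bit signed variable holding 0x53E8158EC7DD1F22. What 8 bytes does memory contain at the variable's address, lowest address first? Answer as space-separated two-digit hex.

22 1F DD C7 8E 15 E8 53

Split into bytes (most-significant first): 53 E8 15 8E C7 DD 1F 22.
In little-endian order the low byte comes first in memory.
So at ascending addresses the bytes are 22 1F DD C7 8E 15 E8 53.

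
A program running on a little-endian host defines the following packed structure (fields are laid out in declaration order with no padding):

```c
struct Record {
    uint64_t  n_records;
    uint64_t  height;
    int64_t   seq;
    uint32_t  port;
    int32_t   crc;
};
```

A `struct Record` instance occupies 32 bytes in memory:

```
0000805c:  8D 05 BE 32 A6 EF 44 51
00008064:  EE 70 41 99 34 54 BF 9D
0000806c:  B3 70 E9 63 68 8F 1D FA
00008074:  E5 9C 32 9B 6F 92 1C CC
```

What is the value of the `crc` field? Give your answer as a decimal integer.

`crc` follows `n_records` (8 B), `height` (8 B), `seq` (8 B), `port` (4 B), so it starts at offset 8 + 8 + 8 + 4 = 28 and occupies 4 bytes.
Bytes at offsets 28..31: 6F 92 1C CC.
In little-endian order the low byte comes first in memory.
Reassemble most-significant byte first: CC 1C 92 6F → 0xCC1C926F.
Top bit is set, so as a signed 32-bit value this is 0xCC1C926F − 2^32 = -870542737.

-870542737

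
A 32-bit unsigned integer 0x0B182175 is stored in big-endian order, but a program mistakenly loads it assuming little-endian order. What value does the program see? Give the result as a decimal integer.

Stored big-endian, the bytes at ascending addresses are 0B 18 21 75.
Read back as little-endian, the first byte is least significant, giving 0x7521180B.
0x7521180B = 1965103115.

1965103115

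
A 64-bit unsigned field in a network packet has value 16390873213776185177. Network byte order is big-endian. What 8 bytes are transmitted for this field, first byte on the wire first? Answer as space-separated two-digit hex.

E3 78 14 58 69 98 47 59

16390873213776185177 in hexadecimal, padded to 64 bits, is 0xE378145869984759.
Split into bytes (most-significant first): E3 78 14 58 69 98 47 59.
In big-endian order the high byte comes first in memory.
So the memory order matches the most-significant-first order: E3 78 14 58 69 98 47 59.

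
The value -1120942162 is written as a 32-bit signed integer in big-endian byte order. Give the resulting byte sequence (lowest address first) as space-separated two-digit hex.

Two's complement of -1120942162 in 32 bits: 1120942162 = 0x42D03852; invert → 0xBD2FC7AD; add 1 → 0xBD2FC7AE.
Split into bytes (most-significant first): BD 2F C7 AE.
Big-endian: lowest address holds the most-significant byte.
So the memory order matches the most-significant-first order: BD 2F C7 AE.

BD 2F C7 AE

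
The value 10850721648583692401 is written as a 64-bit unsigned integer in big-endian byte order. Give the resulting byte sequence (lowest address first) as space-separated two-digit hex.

10850721648583692401 in hexadecimal, padded to 64 bits, is 0x969581D98C78D071.
Split into bytes (most-significant first): 96 95 81 D9 8C 78 D0 71.
In big-endian order the high byte comes first in memory.
So the memory order matches the most-significant-first order: 96 95 81 D9 8C 78 D0 71.

96 95 81 D9 8C 78 D0 71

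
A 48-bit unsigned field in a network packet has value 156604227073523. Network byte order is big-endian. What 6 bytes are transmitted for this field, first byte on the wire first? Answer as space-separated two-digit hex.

156604227073523 in hexadecimal, padded to 48 bits, is 0x8E6E435335F3.
Split into bytes (most-significant first): 8E 6E 43 53 35 F3.
In big-endian order the high byte comes first in memory.
So the memory order matches the most-significant-first order: 8E 6E 43 53 35 F3.

8E 6E 43 53 35 F3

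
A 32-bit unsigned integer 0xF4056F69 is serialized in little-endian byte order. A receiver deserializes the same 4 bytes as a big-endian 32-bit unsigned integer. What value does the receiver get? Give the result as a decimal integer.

1768883700

Stored little-endian, the bytes at ascending addresses are 69 6F 05 F4.
Read back as big-endian, the last byte is least significant, giving 0x696F05F4.
0x696F05F4 = 1768883700.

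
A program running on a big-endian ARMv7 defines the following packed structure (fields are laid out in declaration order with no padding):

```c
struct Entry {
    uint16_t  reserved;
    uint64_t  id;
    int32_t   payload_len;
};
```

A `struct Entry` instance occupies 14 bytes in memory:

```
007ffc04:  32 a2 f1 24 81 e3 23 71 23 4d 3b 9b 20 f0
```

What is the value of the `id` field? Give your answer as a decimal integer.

`id` follows `reserved` (2 bytes), so it starts at byte offset 2 and occupies 8 bytes.
Bytes at offsets 2..9: F1 24 81 E3 23 71 23 4D.
In big-endian order the high byte comes first in memory.
The bytes are already most-significant first: 0xF12481E32371234D.
0xF12481E32371234D = 17376156074854392653.

17376156074854392653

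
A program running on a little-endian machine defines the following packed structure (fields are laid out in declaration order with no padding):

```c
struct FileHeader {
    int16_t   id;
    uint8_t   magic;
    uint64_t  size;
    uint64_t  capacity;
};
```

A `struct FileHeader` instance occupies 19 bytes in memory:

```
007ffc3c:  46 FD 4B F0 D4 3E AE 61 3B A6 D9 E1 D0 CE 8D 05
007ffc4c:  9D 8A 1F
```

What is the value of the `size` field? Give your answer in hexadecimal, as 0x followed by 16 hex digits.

`size` follows `id` (2 B), `magic` (1 B), so it starts at offset 2 + 1 = 3 and occupies 8 bytes.
Bytes at offsets 3..10: F0 D4 3E AE 61 3B A6 D9.
In little-endian order the low byte comes first in memory.
Reassemble most-significant byte first: D9 A6 3B 61 AE 3E D4 F0 → 0xD9A63B61AE3ED4F0.

0xD9A63B61AE3ED4F0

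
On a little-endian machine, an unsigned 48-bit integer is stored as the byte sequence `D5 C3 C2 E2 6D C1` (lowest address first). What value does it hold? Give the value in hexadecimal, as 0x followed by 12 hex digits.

0xC16DE2C2C3D5

Little-endian stores the least-significant byte at the lowest address.
Reassemble most-significant byte first: C1 6D E2 C2 C3 D5 → 0xC16DE2C2C3D5.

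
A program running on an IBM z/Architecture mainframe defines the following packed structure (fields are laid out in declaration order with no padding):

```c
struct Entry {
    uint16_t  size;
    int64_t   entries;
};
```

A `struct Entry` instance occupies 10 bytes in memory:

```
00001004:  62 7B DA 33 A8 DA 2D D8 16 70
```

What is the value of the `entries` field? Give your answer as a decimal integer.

-2723647694603544976

`entries` follows `size` (2 bytes), so it starts at byte offset 2 and occupies 8 bytes.
Bytes at offsets 2..9: DA 33 A8 DA 2D D8 16 70.
Big-endian: lowest address holds the most-significant byte.
The bytes are already most-significant first: 0xDA33A8DA2DD81670.
Top bit is set, so as a signed 64-bit value this is 0xDA33A8DA2DD81670 − 2^64 = -2723647694603544976.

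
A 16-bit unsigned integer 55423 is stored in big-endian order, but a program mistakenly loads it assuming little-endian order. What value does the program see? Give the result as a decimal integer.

55423 in 16-bit hexadecimal is 0xD87F.
Stored big-endian, the bytes at ascending addresses are D8 7F.
Read back as little-endian, the first byte is least significant, giving 0x7FD8.
0x7FD8 = 32728.

32728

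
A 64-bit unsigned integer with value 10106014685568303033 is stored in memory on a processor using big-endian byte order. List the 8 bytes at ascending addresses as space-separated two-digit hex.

10106014685568303033 in hexadecimal, padded to 64 bits, is 0x8C3FC6D0042DFFB9.
Split into bytes (most-significant first): 8C 3F C6 D0 04 2D FF B9.
In big-endian order the high byte comes first in memory.
So the memory order matches the most-significant-first order: 8C 3F C6 D0 04 2D FF B9.

8C 3F C6 D0 04 2D FF B9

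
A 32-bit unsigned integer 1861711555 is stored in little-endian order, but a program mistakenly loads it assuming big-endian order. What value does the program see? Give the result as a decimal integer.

1861711555 in 32-bit hexadecimal is 0x6EF776C3.
Stored little-endian, the bytes at ascending addresses are C3 76 F7 6E.
Read back as big-endian, the last byte is least significant, giving 0xC376F76E.
0xC376F76E = 3279353710.

3279353710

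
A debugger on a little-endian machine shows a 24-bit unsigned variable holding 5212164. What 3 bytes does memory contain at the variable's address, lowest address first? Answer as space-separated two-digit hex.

5212164 in hexadecimal, padded to 24 bits, is 0x4F8804.
Split into bytes (most-significant first): 4F 88 04.
Little-endian: lowest address holds the least-significant byte.
So at ascending addresses the bytes are 04 88 4F.

04 88 4F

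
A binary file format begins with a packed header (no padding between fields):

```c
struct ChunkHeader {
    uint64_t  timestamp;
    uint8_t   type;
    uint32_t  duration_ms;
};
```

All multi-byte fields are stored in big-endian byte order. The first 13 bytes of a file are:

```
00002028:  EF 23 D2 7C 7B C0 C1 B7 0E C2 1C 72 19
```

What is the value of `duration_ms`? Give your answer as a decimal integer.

3256644121

`duration_ms` follows `timestamp` (8 B), `type` (1 B), so it starts at offset 8 + 1 = 9 and occupies 4 bytes.
Bytes at offsets 9..12: C2 1C 72 19.
Big-endian stores the most-significant byte at the lowest address.
The bytes are already most-significant first: 0xC21C7219.
0xC21C7219 = 3256644121.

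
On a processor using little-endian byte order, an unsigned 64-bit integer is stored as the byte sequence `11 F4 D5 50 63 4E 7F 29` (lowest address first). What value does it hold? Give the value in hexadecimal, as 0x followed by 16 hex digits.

Little-endian stores the least-significant byte at the lowest address.
Reassemble most-significant byte first: 29 7F 4E 63 50 D5 F4 11 → 0x297F4E6350D5F411.

0x297F4E6350D5F411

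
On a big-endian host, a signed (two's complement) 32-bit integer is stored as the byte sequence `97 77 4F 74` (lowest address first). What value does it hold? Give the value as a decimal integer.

-1753788556

Big-endian stores the most-significant byte at the lowest address.
The bytes are already most-significant first: 0x97774F74.
Top bit is set, so as a signed 32-bit value this is 0x97774F74 − 2^32 = -1753788556.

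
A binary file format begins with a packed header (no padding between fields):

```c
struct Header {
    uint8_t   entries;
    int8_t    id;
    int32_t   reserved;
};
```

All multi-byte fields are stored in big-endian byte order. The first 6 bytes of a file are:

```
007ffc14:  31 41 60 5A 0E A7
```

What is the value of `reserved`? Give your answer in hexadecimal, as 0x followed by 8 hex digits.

0x605A0EA7

`reserved` follows `entries` (1 B), `id` (1 B), so it starts at offset 1 + 1 = 2 and occupies 4 bytes.
Bytes at offsets 2..5: 60 5A 0E A7.
Big-endian: lowest address holds the most-significant byte.
The bytes are already most-significant first: 0x605A0EA7.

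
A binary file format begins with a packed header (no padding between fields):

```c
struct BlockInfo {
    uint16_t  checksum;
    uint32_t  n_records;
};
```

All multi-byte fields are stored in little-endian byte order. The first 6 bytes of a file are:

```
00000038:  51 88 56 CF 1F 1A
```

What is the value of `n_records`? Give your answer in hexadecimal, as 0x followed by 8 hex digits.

0x1A1FCF56

`n_records` follows `checksum` (2 bytes), so it starts at byte offset 2 and occupies 4 bytes.
Bytes at offsets 2..5: 56 CF 1F 1A.
In little-endian order the low byte comes first in memory.
Reassemble most-significant byte first: 1A 1F CF 56 → 0x1A1FCF56.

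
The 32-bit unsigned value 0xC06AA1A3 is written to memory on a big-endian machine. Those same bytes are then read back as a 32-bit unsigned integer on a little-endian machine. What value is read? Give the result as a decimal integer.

Stored big-endian, the bytes at ascending addresses are C0 6A A1 A3.
Read back as little-endian, the first byte is least significant, giving 0xA3A16AC0.
0xA3A16AC0 = 2745264832.

2745264832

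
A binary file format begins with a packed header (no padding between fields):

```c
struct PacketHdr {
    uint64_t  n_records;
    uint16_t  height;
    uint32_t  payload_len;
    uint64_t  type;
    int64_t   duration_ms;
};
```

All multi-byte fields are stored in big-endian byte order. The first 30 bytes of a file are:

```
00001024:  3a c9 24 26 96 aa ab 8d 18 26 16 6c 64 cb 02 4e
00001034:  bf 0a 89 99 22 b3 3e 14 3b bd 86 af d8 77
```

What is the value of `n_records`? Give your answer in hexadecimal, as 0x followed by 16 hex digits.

0x3AC9242696AAAB8D

`n_records` is the first field, at byte offset 0, occupying 8 bytes.
Bytes at offsets 0..7: 3A C9 24 26 96 AA AB 8D.
Big-endian stores the most-significant byte at the lowest address.
The bytes are already most-significant first: 0x3AC9242696AAAB8D.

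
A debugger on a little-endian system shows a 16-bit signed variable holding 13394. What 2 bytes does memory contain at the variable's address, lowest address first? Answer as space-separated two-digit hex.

13394 in hexadecimal, padded to 16 bits, is 0x3452.
Split into bytes (most-significant first): 34 52.
In little-endian order the low byte comes first in memory.
So at ascending addresses the bytes are 52 34.

52 34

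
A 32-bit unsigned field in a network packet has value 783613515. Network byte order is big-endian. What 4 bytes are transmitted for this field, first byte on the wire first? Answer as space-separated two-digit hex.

783613515 in hexadecimal, padded to 32 bits, is 0x2EB4FE4B.
Split into bytes (most-significant first): 2E B4 FE 4B.
Big-endian: lowest address holds the most-significant byte.
So the memory order matches the most-significant-first order: 2E B4 FE 4B.

2E B4 FE 4B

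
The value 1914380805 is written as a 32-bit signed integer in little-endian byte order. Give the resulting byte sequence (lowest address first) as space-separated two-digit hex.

05 22 1B 72

1914380805 in hexadecimal, padded to 32 bits, is 0x721B2205.
Split into bytes (most-significant first): 72 1B 22 05.
Little-endian stores the least-significant byte at the lowest address.
So at ascending addresses the bytes are 05 22 1B 72.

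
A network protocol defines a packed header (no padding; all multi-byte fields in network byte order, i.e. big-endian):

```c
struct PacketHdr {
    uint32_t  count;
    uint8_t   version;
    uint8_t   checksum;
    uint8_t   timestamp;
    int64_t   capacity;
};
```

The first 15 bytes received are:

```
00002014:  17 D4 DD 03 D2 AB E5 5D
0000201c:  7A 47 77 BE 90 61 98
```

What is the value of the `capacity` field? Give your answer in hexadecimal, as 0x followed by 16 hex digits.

0x5D7A4777BE906198

`capacity` follows `count` (4 B), `version` (1 B), `checksum` (1 B), `timestamp` (1 B), so it starts at offset 4 + 1 + 1 + 1 = 7 and occupies 8 bytes.
Bytes at offsets 7..14: 5D 7A 47 77 BE 90 61 98.
Big-endian: lowest address holds the most-significant byte.
The bytes are already most-significant first: 0x5D7A4777BE906198.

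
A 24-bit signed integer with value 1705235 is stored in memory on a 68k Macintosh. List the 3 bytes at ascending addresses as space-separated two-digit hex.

1705235 in hexadecimal, padded to 24 bits, is 0x1A0513.
Split into bytes (most-significant first): 1A 05 13.
In big-endian order the high byte comes first in memory.
So the memory order matches the most-significant-first order: 1A 05 13.

1A 05 13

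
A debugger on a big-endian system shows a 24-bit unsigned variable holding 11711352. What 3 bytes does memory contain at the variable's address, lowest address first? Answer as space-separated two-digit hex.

B2 B3 78

11711352 in hexadecimal, padded to 24 bits, is 0xB2B378.
Split into bytes (most-significant first): B2 B3 78.
In big-endian order the high byte comes first in memory.
So the memory order matches the most-significant-first order: B2 B3 78.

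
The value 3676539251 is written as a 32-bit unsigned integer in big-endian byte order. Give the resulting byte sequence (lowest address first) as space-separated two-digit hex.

DB 23 89 73

3676539251 in hexadecimal, padded to 32 bits, is 0xDB238973.
Split into bytes (most-significant first): DB 23 89 73.
Big-endian stores the most-significant byte at the lowest address.
So the memory order matches the most-significant-first order: DB 23 89 73.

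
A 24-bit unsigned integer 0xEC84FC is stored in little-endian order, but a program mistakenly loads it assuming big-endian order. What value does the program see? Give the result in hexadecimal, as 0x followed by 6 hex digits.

0xFC84EC

Stored little-endian, the bytes at ascending addresses are FC 84 EC.
Read back as big-endian, the last byte is least significant, giving 0xFC84EC.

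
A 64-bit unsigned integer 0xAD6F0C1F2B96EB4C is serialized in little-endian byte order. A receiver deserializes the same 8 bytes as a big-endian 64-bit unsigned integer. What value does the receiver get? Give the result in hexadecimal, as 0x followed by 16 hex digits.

Stored little-endian, the bytes at ascending addresses are 4C EB 96 2B 1F 0C 6F AD.
Read back as big-endian, the last byte is least significant, giving 0x4CEB962B1F0C6FAD.

0x4CEB962B1F0C6FAD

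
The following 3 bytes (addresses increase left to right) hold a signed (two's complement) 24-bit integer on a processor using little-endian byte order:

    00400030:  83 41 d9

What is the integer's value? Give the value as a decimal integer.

-2539133

Little-endian: lowest address holds the least-significant byte.
Reassemble most-significant byte first: D9 41 83 → 0xD94183.
Top bit is set, so as a signed 24-bit value this is 0xD94183 − 2^24 = -2539133.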